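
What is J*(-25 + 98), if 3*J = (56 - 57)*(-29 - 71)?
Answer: 7300/3 ≈ 2433.3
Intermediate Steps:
J = 100/3 (J = ((56 - 57)*(-29 - 71))/3 = (-1*(-100))/3 = (⅓)*100 = 100/3 ≈ 33.333)
J*(-25 + 98) = 100*(-25 + 98)/3 = (100/3)*73 = 7300/3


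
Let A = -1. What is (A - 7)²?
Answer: 64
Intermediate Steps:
(A - 7)² = (-1 - 7)² = (-8)² = 64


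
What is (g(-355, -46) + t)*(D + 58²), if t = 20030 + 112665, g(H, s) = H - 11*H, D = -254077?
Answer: -34158392685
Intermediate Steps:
g(H, s) = -10*H
t = 132695
(g(-355, -46) + t)*(D + 58²) = (-10*(-355) + 132695)*(-254077 + 58²) = (3550 + 132695)*(-254077 + 3364) = 136245*(-250713) = -34158392685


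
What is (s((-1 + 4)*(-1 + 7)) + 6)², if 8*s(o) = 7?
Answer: 3025/64 ≈ 47.266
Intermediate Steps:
s(o) = 7/8 (s(o) = (⅛)*7 = 7/8)
(s((-1 + 4)*(-1 + 7)) + 6)² = (7/8 + 6)² = (55/8)² = 3025/64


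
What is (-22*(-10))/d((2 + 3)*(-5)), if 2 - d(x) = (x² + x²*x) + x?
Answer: 220/15027 ≈ 0.014640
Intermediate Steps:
d(x) = 2 - x - x² - x³ (d(x) = 2 - ((x² + x²*x) + x) = 2 - ((x² + x³) + x) = 2 - (x + x² + x³) = 2 + (-x - x² - x³) = 2 - x - x² - x³)
(-22*(-10))/d((2 + 3)*(-5)) = (-22*(-10))/(2 - (2 + 3)*(-5) - ((2 + 3)*(-5))² - ((2 + 3)*(-5))³) = 220/(2 - 5*(-5) - (5*(-5))² - (5*(-5))³) = 220/(2 - 1*(-25) - 1*(-25)² - 1*(-25)³) = 220/(2 + 25 - 1*625 - 1*(-15625)) = 220/(2 + 25 - 625 + 15625) = 220/15027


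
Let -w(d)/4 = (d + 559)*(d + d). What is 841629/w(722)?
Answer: -280543/2466352 ≈ -0.11375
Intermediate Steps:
w(d) = -8*d*(559 + d) (w(d) = -4*(d + 559)*(d + d) = -4*(559 + d)*2*d = -8*d*(559 + d))
841629/w(722) = 841629/((-8*722*(559 + 722))) = 841629/((-8*722*1281)) = 841629/(-7399056) = 841629*(-1/7399056) = -280543/2466352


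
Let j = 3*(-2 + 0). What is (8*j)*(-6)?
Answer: 288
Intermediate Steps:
j = -6 (j = 3*(-2) = -6)
(8*j)*(-6) = (8*(-6))*(-6) = -48*(-6) = 288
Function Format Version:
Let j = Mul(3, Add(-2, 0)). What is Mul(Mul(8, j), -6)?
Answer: 288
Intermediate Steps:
j = -6 (j = Mul(3, -2) = -6)
Mul(Mul(8, j), -6) = Mul(Mul(8, -6), -6) = Mul(-48, -6) = 288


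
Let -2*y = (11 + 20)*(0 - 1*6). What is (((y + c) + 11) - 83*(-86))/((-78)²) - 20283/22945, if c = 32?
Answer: 1673083/5369130 ≈ 0.31161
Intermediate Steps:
y = 93 (y = -(11 + 20)*(0 - 1*6)/2 = -31*(0 - 6)/2 = -31*(-6)/2 = -½*(-186) = 93)
(((y + c) + 11) - 83*(-86))/((-78)²) - 20283/22945 = (((93 + 32) + 11) - 83*(-86))/((-78)²) - 20283/22945 = ((125 + 11) + 7138)/6084 - 20283*1/22945 = (136 + 7138)*(1/6084) - 20283/22945 = 7274*(1/6084) - 20283/22945 = 3637/3042 - 20283/22945 = 1673083/5369130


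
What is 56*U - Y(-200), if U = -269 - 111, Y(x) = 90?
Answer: -21370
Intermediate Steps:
U = -380
56*U - Y(-200) = 56*(-380) - 1*90 = -21280 - 90 = -21370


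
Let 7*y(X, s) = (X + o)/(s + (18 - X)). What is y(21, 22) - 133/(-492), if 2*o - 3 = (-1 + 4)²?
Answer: 30973/65436 ≈ 0.47333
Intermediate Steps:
o = 6 (o = 3/2 + (-1 + 4)²/2 = 3/2 + (½)*3² = 3/2 + (½)*9 = 3/2 + 9/2 = 6)
y(X, s) = (6 + X)/(7*(18 + s - X)) (y(X, s) = ((X + 6)/(s + (18 - X)))/7 = ((6 + X)/(18 + s - X))/7 = (6 + X)/(7*(18 + s - X)))
y(21, 22) - 133/(-492) = (6 + 21)/(7*(18 + 22 - 1*21)) - 133/(-492) = (⅐)*27/(18 + 22 - 21) - 133*(-1)/492 = (⅐)*27/19 - 1*(-133/492) = (⅐)*(1/19)*27 + 133/492 = 27/133 + 133/492 = 30973/65436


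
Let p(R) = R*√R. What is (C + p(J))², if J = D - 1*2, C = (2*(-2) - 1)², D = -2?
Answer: 561 - 400*I ≈ 561.0 - 400.0*I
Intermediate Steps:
C = 25 (C = (-4 - 1)² = (-5)² = 25)
J = -4 (J = -2 - 1*2 = -2 - 2 = -4)
p(R) = R^(3/2)
(C + p(J))² = (25 + (-4)^(3/2))² = (25 - 8*I)²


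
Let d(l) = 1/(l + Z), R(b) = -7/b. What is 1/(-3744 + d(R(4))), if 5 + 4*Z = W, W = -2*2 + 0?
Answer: -4/14977 ≈ -0.00026708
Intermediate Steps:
W = -4 (W = -4 + 0 = -4)
Z = -9/4 (Z = -5/4 + (¼)*(-4) = -5/4 - 1 = -9/4 ≈ -2.2500)
d(l) = 1/(-9/4 + l) (d(l) = 1/(l - 9/4) = 1/(-9/4 + l))
1/(-3744 + d(R(4))) = 1/(-3744 + 4/(-9 + 4*(-7/4))) = 1/(-3744 + 4/(-9 - 7)) = 1/(-3744 + 4/(-16)) = 1/(-3744 + 4*(-1/16)) = 1/(-3744 - ¼) = 1/(-14977/4) = -4/14977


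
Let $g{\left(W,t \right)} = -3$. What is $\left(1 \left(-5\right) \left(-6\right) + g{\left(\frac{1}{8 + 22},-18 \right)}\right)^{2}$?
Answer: $729$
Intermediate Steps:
$\left(1 \left(-5\right) \left(-6\right) + g{\left(\frac{1}{8 + 22},-18 \right)}\right)^{2} = \left(1 \left(-5\right) \left(-6\right) - 3\right)^{2} = \left(\left(-5\right) \left(-6\right) - 3\right)^{2} = \left(30 - 3\right)^{2} = 27^{2} = 729$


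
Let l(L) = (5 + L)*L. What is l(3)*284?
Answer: 6816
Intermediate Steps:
l(L) = L*(5 + L)
l(3)*284 = (3*(5 + 3))*284 = (3*8)*284 = 24*284 = 6816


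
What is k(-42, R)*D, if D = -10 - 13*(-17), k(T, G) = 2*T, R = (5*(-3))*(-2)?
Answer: -17724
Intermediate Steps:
R = 30 (R = -15*(-2) = 30)
D = 211 (D = -10 + 221 = 211)
k(-42, R)*D = (2*(-42))*211 = -84*211 = -17724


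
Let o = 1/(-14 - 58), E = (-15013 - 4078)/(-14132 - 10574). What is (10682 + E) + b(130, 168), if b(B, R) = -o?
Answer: 8460767/792 ≈ 10683.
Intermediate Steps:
E = 17/22 (E = -19091/(-24706) = -19091*(-1/24706) = 17/22 ≈ 0.77273)
o = -1/72 (o = 1/(-72) = -1/72 ≈ -0.013889)
b(B, R) = 1/72 (b(B, R) = -1*(-1/72) = 1/72)
(10682 + E) + b(130, 168) = (10682 + 17/22) + 1/72 = 235021/22 + 1/72 = 8460767/792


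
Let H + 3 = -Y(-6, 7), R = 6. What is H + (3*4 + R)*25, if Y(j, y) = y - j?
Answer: 434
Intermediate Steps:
H = -16 (H = -3 - (7 - 1*(-6)) = -3 - (7 + 6) = -3 - 1*13 = -3 - 13 = -16)
H + (3*4 + R)*25 = -16 + (3*4 + 6)*25 = -16 + (12 + 6)*25 = -16 + 18*25 = -16 + 450 = 434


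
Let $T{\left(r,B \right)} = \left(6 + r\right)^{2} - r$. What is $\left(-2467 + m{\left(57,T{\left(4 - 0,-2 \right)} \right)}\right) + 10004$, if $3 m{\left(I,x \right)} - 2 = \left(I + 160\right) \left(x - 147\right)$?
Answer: $\frac{11546}{3} \approx 3848.7$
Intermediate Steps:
$m{\left(I,x \right)} = \frac{2}{3} + \frac{\left(-147 + x\right) \left(160 + I\right)}{3}$ ($m{\left(I,x \right)} = \frac{2}{3} + \frac{\left(I + 160\right) \left(x - 147\right)}{3} = \frac{2}{3} + \frac{\left(160 + I\right) \left(-147 + x\right)}{3} = \frac{2}{3} + \frac{\left(-147 + x\right) \left(160 + I\right)}{3}$)
$\left(-2467 + m{\left(57,T{\left(4 - 0,-2 \right)} \right)}\right) + 10004 = \left(-2467 + \left(- \frac{23518}{3} - 2793 + \frac{160 \left(\left(6 + \left(4 - 0\right)\right)^{2} - \left(4 - 0\right)\right)}{3} + \frac{1}{3} \cdot 57 \left(\left(6 + \left(4 - 0\right)\right)^{2} - \left(4 - 0\right)\right)\right)\right) + 10004 = \left(-2467 + \left(- \frac{23518}{3} - 2793 + \frac{160 \left(\left(6 + \left(4 + 0\right)\right)^{2} - \left(4 + 0\right)\right)}{3} + \frac{1}{3} \cdot 57 \left(\left(6 + \left(4 + 0\right)\right)^{2} - \left(4 + 0\right)\right)\right)\right) + 10004 = \left(-2467 + \left(- \frac{23518}{3} - 2793 + \frac{160 \left(\left(6 + 4\right)^{2} - 4\right)}{3} + \frac{1}{3} \cdot 57 \left(\left(6 + 4\right)^{2} - 4\right)\right)\right) + 10004 = \left(-2467 + \left(- \frac{23518}{3} - 2793 + \frac{160 \left(10^{2} - 4\right)}{3} + \frac{1}{3} \cdot 57 \left(10^{2} - 4\right)\right)\right) + 10004 = \left(-2467 + \left(- \frac{23518}{3} - 2793 + \frac{160 \left(100 - 4\right)}{3} + \frac{1}{3} \cdot 57 \left(100 - 4\right)\right)\right) + 10004 = \left(-2467 + \left(- \frac{23518}{3} - 2793 + \frac{160}{3} \cdot 96 + \frac{1}{3} \cdot 57 \cdot 96\right)\right) + 10004 = \left(-2467 + \left(- \frac{23518}{3} - 2793 + 5120 + 1824\right)\right) + 10004 = \left(-2467 - \frac{11065}{3}\right) + 10004 = - \frac{18466}{3} + 10004 = \frac{11546}{3}$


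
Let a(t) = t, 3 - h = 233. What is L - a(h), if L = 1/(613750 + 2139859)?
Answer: 633330071/2753609 ≈ 230.00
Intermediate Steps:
L = 1/2753609 ≈ 3.6316e-7
h = -230 (h = 3 - 1*233 = 3 - 233 = -230)
L - a(h) = 1/2753609 - 1*(-230) = 1/2753609 + 230 = 633330071/2753609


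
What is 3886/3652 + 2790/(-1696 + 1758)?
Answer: 84113/1826 ≈ 46.064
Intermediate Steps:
3886/3652 + 2790/(-1696 + 1758) = 3886*(1/3652) + 2790/62 = 1943/1826 + 2790*(1/62) = 1943/1826 + 45 = 84113/1826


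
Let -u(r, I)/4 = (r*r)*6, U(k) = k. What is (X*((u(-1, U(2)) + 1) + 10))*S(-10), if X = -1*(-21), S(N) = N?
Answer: 2730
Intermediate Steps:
u(r, I) = -24*r² (u(r, I) = -4*r*r*6 = -4*r²*6 = -24*r²)
X = 21
(X*((u(-1, U(2)) + 1) + 10))*S(-10) = (21*((-24*(-1)² + 1) + 10))*(-10) = (21*((-24*1 + 1) + 10))*(-10) = (21*((-24 + 1) + 10))*(-10) = (21*(-23 + 10))*(-10) = (21*(-13))*(-10) = -273*(-10) = 2730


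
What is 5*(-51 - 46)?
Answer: -485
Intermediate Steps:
5*(-51 - 46) = 5*(-97) = -485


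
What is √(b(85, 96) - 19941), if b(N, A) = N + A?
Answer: 4*I*√1235 ≈ 140.57*I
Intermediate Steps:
b(N, A) = A + N
√(b(85, 96) - 19941) = √((96 + 85) - 19941) = √(181 - 19941) = √(-19760) = 4*I*√1235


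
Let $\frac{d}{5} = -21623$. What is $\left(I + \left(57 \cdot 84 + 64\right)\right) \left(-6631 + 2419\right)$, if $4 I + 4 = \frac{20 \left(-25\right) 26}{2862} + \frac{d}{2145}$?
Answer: $- \frac{11878365183}{583} \approx -2.0375 \cdot 10^{7}$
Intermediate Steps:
$d = -108115$ ($d = 5 \left(-21623\right) = -108115$)
$I = - \frac{12062203}{818532}$ ($I = -1 + \frac{\frac{20 \left(-25\right) 26}{2862} - \frac{108115}{2145}}{4} = -1 + \frac{\left(-500\right) 26 \cdot \frac{1}{2862} - \frac{21623}{429}}{4} = -1 + \frac{\left(-13000\right) \frac{1}{2862} - \frac{21623}{429}}{4} = -1 + \frac{- \frac{6500}{1431} - \frac{21623}{429}}{4} = -1 + \frac{1}{4} \left(- \frac{11243671}{204633}\right) = -1 - \frac{11243671}{818532} = - \frac{12062203}{818532} \approx -14.736$)
$\left(I + \left(57 \cdot 84 + 64\right)\right) \left(-6631 + 2419\right) = \left(- \frac{12062203}{818532} + \left(57 \cdot 84 + 64\right)\right) \left(-6631 + 2419\right) = \left(- \frac{12062203}{818532} + \left(4788 + 64\right)\right) \left(-4212\right) = \left(- \frac{12062203}{818532} + 4852\right) \left(-4212\right) = \frac{3959455061}{818532} \left(-4212\right) = - \frac{11878365183}{583}$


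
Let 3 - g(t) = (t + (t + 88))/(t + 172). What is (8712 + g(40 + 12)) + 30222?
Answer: 272553/7 ≈ 38936.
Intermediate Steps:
g(t) = 3 - (88 + 2*t)/(172 + t) (g(t) = 3 - (t + (t + 88))/(t + 172) = 3 - (t + (88 + t))/(172 + t) = 3 - (88 + 2*t)/(172 + t))
(8712 + g(40 + 12)) + 30222 = (8712 + (428 + (40 + 12))/(172 + (40 + 12))) + 30222 = (8712 + (428 + 52)/(172 + 52)) + 30222 = (8712 + 480/224) + 30222 = (8712 + (1/224)*480) + 30222 = (8712 + 15/7) + 30222 = 60999/7 + 30222 = 272553/7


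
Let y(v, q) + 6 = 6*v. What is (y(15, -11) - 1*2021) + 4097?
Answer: 2160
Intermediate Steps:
y(v, q) = -6 + 6*v
(y(15, -11) - 1*2021) + 4097 = ((-6 + 6*15) - 1*2021) + 4097 = ((-6 + 90) - 2021) + 4097 = (84 - 2021) + 4097 = -1937 + 4097 = 2160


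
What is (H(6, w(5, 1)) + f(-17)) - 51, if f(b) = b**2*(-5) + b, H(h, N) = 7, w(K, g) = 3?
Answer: -1506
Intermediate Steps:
f(b) = b - 5*b**2 (f(b) = -5*b**2 + b = b - 5*b**2)
(H(6, w(5, 1)) + f(-17)) - 51 = (7 - 17*(1 - 5*(-17))) - 51 = (7 - 17*(1 + 85)) - 51 = (7 - 17*86) - 51 = (7 - 1462) - 51 = -1455 - 51 = -1506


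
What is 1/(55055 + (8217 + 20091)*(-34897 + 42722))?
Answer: 1/221565155 ≈ 4.5133e-9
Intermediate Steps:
1/(55055 + (8217 + 20091)*(-34897 + 42722)) = 1/(55055 + 28308*7825) = 1/(55055 + 221510100) = 1/221565155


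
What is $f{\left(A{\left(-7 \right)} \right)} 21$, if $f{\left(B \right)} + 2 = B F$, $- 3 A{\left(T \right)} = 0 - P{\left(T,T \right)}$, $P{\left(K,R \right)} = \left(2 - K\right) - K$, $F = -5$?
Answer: $-602$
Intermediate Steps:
$P{\left(K,R \right)} = 2 - 2 K$
$A{\left(T \right)} = \frac{2}{3} - \frac{2 T}{3}$ ($A{\left(T \right)} = - \frac{0 - \left(2 - 2 T\right)}{3} = - \frac{0 + \left(-2 + 2 T\right)}{3} = - \frac{-2 + 2 T}{3} = \frac{2}{3} - \frac{2 T}{3}$)
$f{\left(B \right)} = -2 - 5 B$ ($f{\left(B \right)} = -2 + B \left(-5\right) = -2 - 5 B$)
$f{\left(A{\left(-7 \right)} \right)} 21 = \left(-2 - 5 \left(\frac{2}{3} - - \frac{14}{3}\right)\right) 21 = \left(-2 - 5 \left(\frac{2}{3} + \frac{14}{3}\right)\right) 21 = \left(-2 - \frac{80}{3}\right) 21 = \left(- \frac{86}{3}\right) 21 = -602$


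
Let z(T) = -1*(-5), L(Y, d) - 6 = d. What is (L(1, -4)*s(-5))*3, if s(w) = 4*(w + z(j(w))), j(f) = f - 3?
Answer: 0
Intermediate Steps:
j(f) = -3 + f
L(Y, d) = 6 + d
z(T) = 5
s(w) = 20 + 4*w (s(w) = 4*(w + 5) = 4*(5 + w) = 20 + 4*w)
(L(1, -4)*s(-5))*3 = ((6 - 4)*(20 + 4*(-5)))*3 = (2*(20 - 20))*3 = (2*0)*3 = 0*3 = 0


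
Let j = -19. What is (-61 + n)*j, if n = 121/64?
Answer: 71877/64 ≈ 1123.1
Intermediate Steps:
n = 121/64 (n = 121*(1/64) = 121/64 ≈ 1.8906)
(-61 + n)*j = (-61 + 121/64)*(-19) = -3783/64*(-19) = 71877/64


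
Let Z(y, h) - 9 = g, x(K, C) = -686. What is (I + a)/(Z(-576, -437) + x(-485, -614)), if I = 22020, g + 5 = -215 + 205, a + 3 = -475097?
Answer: 113270/173 ≈ 654.74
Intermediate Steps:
a = -475100 (a = -3 - 475097 = -475100)
g = -15 (g = -5 + (-215 + 205) = -5 - 10 = -15)
Z(y, h) = -6 (Z(y, h) = 9 - 15 = -6)
(I + a)/(Z(-576, -437) + x(-485, -614)) = (22020 - 475100)/(-6 - 686) = -453080/(-692) = -453080*(-1/692) = 113270/173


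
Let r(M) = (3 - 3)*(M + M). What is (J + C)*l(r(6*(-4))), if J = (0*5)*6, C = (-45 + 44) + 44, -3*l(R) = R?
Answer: 0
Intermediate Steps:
r(M) = 0 (r(M) = 0*(2*M) = 0)
l(R) = -R/3
C = 43 (C = -1 + 44 = 43)
J = 0 (J = 0*6 = 0)
(J + C)*l(r(6*(-4))) = (0 + 43)*(-⅓*0) = 43*0 = 0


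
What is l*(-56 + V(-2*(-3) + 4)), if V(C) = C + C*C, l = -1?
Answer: -54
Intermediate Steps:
V(C) = C + C**2
l*(-56 + V(-2*(-3) + 4)) = -(-56 + (-2*(-3) + 4)*(1 + (-2*(-3) + 4))) = -(-56 + (6 + 4)*(1 + (6 + 4))) = -(-56 + 10*(1 + 10)) = -(-56 + 10*11) = -(-56 + 110) = -1*54 = -54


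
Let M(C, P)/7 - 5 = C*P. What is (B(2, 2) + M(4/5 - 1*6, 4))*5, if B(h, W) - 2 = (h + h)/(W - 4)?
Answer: -553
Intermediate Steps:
B(h, W) = 2 + 2*h/(-4 + W) (B(h, W) = 2 + (h + h)/(W - 4) = 2 + (2*h)/(-4 + W) = 2 + 2*h/(-4 + W))
M(C, P) = 35 + 7*C*P (M(C, P) = 35 + 7*(C*P) = 35 + 7*C*P)
(B(2, 2) + M(4/5 - 1*6, 4))*5 = (2*(-4 + 2 + 2)/(-4 + 2) + (35 + 7*(4/5 - 1*6)*4))*5 = (2*0/(-2) + (35 + 7*(4*(1/5) - 6)*4))*5 = (2*(-1/2)*0 + (35 + 7*(4/5 - 6)*4))*5 = (0 + (35 + 7*(-26/5)*4))*5 = (0 + (35 - 728/5))*5 = (0 - 553/5)*5 = -553/5*5 = -553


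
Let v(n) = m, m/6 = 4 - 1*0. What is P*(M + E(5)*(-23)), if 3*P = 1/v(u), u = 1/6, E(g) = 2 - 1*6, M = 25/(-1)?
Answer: 67/72 ≈ 0.93056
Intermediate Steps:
m = 24 (m = 6*(4 - 1*0) = 6*(4 + 0) = 6*4 = 24)
M = -25 (M = 25*(-1) = -25)
E(g) = -4 (E(g) = 2 - 6 = -4)
u = ⅙ ≈ 0.16667
v(n) = 24
P = 1/72 (P = (⅓)/24 = (⅓)*(1/24) = 1/72 ≈ 0.013889)
P*(M + E(5)*(-23)) = (-25 - 4*(-23))/72 = (-25 + 92)/72 = (1/72)*67 = 67/72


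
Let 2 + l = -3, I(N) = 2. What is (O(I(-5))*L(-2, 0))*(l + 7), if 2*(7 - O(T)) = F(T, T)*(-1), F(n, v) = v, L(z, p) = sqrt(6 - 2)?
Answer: 32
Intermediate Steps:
L(z, p) = 2 (L(z, p) = sqrt(4) = 2)
l = -5 (l = -2 - 3 = -5)
O(T) = 7 + T/2 (O(T) = 7 - T*(-1)/2 = 7 - (-1)*T/2 = 7 + T/2)
(O(I(-5))*L(-2, 0))*(l + 7) = ((7 + (1/2)*2)*2)*(-5 + 7) = ((7 + 1)*2)*2 = (8*2)*2 = 16*2 = 32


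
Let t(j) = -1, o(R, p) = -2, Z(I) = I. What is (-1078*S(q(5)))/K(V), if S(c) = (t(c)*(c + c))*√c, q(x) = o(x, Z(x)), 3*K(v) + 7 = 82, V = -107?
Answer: -4312*I*√2/25 ≈ -243.92*I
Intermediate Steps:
K(v) = 25 (K(v) = -7/3 + (⅓)*82 = -7/3 + 82/3 = 25)
q(x) = -2
S(c) = -2*c^(3/2) (S(c) = (-(c + c))*√c = (-2*c)*√c = -2*c^(3/2))
(-1078*S(q(5)))/K(V) = -(-2156)*(-2)^(3/2)/25 = -(-2156)*(-2*I*√2)*(1/25) = -4312*I*√2*(1/25) = -4312*I*√2/25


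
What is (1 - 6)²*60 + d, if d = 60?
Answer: 1560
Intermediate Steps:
(1 - 6)²*60 + d = (1 - 6)²*60 + 60 = (-5)²*60 + 60 = 25*60 + 60 = 1500 + 60 = 1560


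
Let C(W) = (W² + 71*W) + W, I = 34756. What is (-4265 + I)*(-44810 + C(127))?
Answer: -595702667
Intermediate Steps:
C(W) = W² + 72*W
(-4265 + I)*(-44810 + C(127)) = (-4265 + 34756)*(-44810 + 127*(72 + 127)) = 30491*(-44810 + 127*199) = 30491*(-44810 + 25273) = 30491*(-19537) = -595702667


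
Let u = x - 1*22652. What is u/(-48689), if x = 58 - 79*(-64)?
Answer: 17538/48689 ≈ 0.36020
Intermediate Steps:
x = 5114 (x = 58 + 5056 = 5114)
u = -17538 (u = 5114 - 1*22652 = 5114 - 22652 = -17538)
u/(-48689) = -17538/(-48689) = -17538*(-1/48689) = 17538/48689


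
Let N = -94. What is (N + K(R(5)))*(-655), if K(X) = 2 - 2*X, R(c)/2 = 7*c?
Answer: 151960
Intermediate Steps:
R(c) = 14*c (R(c) = 2*(7*c) = 14*c)
(N + K(R(5)))*(-655) = (-94 + (2 - 28*5))*(-655) = (-94 + (2 - 2*70))*(-655) = (-94 + (2 - 140))*(-655) = (-94 - 138)*(-655) = -232*(-655) = 151960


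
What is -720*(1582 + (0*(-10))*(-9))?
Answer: -1139040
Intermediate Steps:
-720*(1582 + (0*(-10))*(-9)) = -720*(1582 + 0*(-9)) = -720*(1582 + 0) = -720*1582 = -1139040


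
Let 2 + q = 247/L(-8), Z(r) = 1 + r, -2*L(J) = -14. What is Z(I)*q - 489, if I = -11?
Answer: -5753/7 ≈ -821.86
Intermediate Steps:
L(J) = 7 (L(J) = -1/2*(-14) = 7)
q = 233/7 (q = -2 + 247/7 = 233/7 ≈ 33.286)
Z(I)*q - 489 = (1 - 11)*(233/7) - 489 = -10*233/7 - 489 = -2330/7 - 489 = -5753/7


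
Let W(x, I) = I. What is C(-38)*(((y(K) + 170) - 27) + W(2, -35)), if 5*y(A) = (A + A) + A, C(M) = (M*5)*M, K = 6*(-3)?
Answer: 701784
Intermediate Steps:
K = -18
C(M) = 5*M**2 (C(M) = (5*M)*M = 5*M**2)
y(A) = 3*A/5 (y(A) = ((A + A) + A)/5 = (2*A + A)/5 = (3*A)/5 = 3*A/5)
C(-38)*(((y(K) + 170) - 27) + W(2, -35)) = (5*(-38)**2)*((((3/5)*(-18) + 170) - 27) - 35) = (5*1444)*(((-54/5 + 170) - 27) - 35) = 7220*((796/5 - 27) - 35) = 7220*(661/5 - 35) = 7220*(486/5) = 701784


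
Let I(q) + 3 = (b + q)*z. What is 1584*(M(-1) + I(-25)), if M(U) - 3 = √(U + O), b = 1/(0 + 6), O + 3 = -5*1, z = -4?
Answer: 157344 + 4752*I ≈ 1.5734e+5 + 4752.0*I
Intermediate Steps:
O = -8 (O = -3 - 5*1 = -3 - 5 = -8)
b = ⅙ (b = 1/6 = ⅙ ≈ 0.16667)
M(U) = 3 + √(-8 + U) (M(U) = 3 + √(U - 8) = 3 + √(-8 + U))
I(q) = -11/3 - 4*q (I(q) = -3 + (⅙ + q)*(-4) = -3 + (-⅔ - 4*q) = -11/3 - 4*q)
1584*(M(-1) + I(-25)) = 1584*((3 + √(-8 - 1)) + (-11/3 - 4*(-25))) = 1584*((3 + √(-9)) + (-11/3 + 100)) = 1584*((3 + 3*I) + 289/3) = 1584*(298/3 + 3*I) = 157344 + 4752*I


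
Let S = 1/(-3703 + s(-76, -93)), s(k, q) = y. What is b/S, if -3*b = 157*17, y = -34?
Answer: 9974053/3 ≈ 3.3247e+6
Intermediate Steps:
s(k, q) = -34
S = -1/3737 (S = 1/(-3703 - 34) = 1/(-3737) = -1/3737 ≈ -0.00026759)
b = -2669/3 (b = -157*17/3 = -⅓*2669 = -2669/3 ≈ -889.67)
b/S = -2669/(3*(-1/3737)) = -2669/3*(-3737) = 9974053/3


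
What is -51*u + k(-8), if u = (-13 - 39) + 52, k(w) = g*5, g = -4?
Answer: -20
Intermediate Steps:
k(w) = -20 (k(w) = -4*5 = -20)
u = 0 (u = -52 + 52 = 0)
-51*u + k(-8) = -51*0 - 20 = 0 - 20 = -20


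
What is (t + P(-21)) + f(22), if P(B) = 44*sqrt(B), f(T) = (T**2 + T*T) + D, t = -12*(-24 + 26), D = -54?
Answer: 890 + 44*I*sqrt(21) ≈ 890.0 + 201.63*I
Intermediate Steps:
t = -24 (t = -12*2 = -24)
f(T) = -54 + 2*T**2 (f(T) = (T**2 + T*T) - 54 = (T**2 + T**2) - 54 = 2*T**2 - 54 = -54 + 2*T**2)
(t + P(-21)) + f(22) = (-24 + 44*sqrt(-21)) + (-54 + 2*22**2) = (-24 + 44*(I*sqrt(21))) + (-54 + 2*484) = (-24 + 44*I*sqrt(21)) + (-54 + 968) = (-24 + 44*I*sqrt(21)) + 914 = 890 + 44*I*sqrt(21)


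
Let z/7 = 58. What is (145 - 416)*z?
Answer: -110026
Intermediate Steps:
z = 406 (z = 7*58 = 406)
(145 - 416)*z = (145 - 416)*406 = -271*406 = -110026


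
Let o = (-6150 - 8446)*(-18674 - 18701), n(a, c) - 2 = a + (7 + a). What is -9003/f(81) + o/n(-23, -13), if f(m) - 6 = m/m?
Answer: -3819011611/259 ≈ -1.4745e+7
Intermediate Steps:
f(m) = 7 (f(m) = 6 + m/m = 6 + 1 = 7)
n(a, c) = 9 + 2*a (n(a, c) = 2 + (a + (7 + a)) = 2 + (7 + 2*a) = 9 + 2*a)
o = 545525500 (o = -14596*(-37375) = 545525500)
-9003/f(81) + o/n(-23, -13) = -9003/7 + 545525500/(9 + 2*(-23)) = -9003*⅐ + 545525500/(9 - 46) = -9003/7 + 545525500/(-37) = -9003/7 + 545525500*(-1/37) = -9003/7 - 545525500/37 = -3819011611/259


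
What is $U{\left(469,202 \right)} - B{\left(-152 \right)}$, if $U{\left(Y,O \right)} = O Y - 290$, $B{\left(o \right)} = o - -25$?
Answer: $94575$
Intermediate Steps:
$B{\left(o \right)} = 25 + o$ ($B{\left(o \right)} = o + 25 = 25 + o$)
$U{\left(Y,O \right)} = -290 + O Y$
$U{\left(469,202 \right)} - B{\left(-152 \right)} = \left(-290 + 202 \cdot 469\right) - \left(25 - 152\right) = \left(-290 + 94738\right) - -127 = 94448 + 127 = 94575$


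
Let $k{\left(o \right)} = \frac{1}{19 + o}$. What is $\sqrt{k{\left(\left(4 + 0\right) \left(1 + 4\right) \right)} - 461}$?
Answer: $\frac{i \sqrt{701142}}{39} \approx 21.47 i$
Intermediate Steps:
$\sqrt{k{\left(\left(4 + 0\right) \left(1 + 4\right) \right)} - 461} = \sqrt{\frac{1}{19 + \left(4 + 0\right) \left(1 + 4\right)} - 461} = \sqrt{\frac{1}{19 + 4 \cdot 5} - 461} = \sqrt{\frac{1}{19 + 20} - 461} = \sqrt{\frac{1}{39} - 461} = \sqrt{- \frac{17978}{39}} = \frac{i \sqrt{701142}}{39}$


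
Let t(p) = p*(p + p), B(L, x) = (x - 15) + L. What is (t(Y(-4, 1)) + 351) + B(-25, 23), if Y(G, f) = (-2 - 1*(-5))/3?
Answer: 336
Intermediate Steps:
B(L, x) = -15 + L + x (B(L, x) = (-15 + x) + L = -15 + L + x)
Y(G, f) = 1 (Y(G, f) = (-2 + 5)*(⅓) = 3*(⅓) = 1)
t(p) = 2*p² (t(p) = p*(2*p) = 2*p²)
(t(Y(-4, 1)) + 351) + B(-25, 23) = (2*1² + 351) + (-15 - 25 + 23) = (2*1 + 351) - 17 = (2 + 351) - 17 = 353 - 17 = 336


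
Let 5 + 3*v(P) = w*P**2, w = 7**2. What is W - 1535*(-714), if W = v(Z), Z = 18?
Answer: 3303841/3 ≈ 1.1013e+6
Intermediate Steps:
w = 49
v(P) = -5/3 + 49*P**2/3 (v(P) = -5/3 + (49*P**2)/3 = -5/3 + 49*P**2/3)
W = 15871/3 (W = -5/3 + (49/3)*18**2 = -5/3 + (49/3)*324 = -5/3 + 5292 = 15871/3 ≈ 5290.3)
W - 1535*(-714) = 15871/3 - 1535*(-714) = 15871/3 + 1095990 = 3303841/3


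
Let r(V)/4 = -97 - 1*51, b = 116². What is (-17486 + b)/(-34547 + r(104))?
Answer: 310/2703 ≈ 0.11469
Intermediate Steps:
b = 13456
r(V) = -592 (r(V) = 4*(-97 - 1*51) = 4*(-97 - 51) = 4*(-148) = -592)
(-17486 + b)/(-34547 + r(104)) = (-17486 + 13456)/(-34547 - 592) = -4030/(-35139) = -4030*(-1/35139) = 310/2703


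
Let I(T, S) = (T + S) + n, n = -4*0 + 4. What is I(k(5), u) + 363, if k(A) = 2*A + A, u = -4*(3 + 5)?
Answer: 350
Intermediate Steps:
n = 4 (n = 0 + 4 = 4)
u = -32 (u = -4*8 = -32)
k(A) = 3*A
I(T, S) = 4 + S + T (I(T, S) = (T + S) + 4 = (S + T) + 4 = 4 + S + T)
I(k(5), u) + 363 = (4 - 32 + 3*5) + 363 = (4 - 32 + 15) + 363 = -13 + 363 = 350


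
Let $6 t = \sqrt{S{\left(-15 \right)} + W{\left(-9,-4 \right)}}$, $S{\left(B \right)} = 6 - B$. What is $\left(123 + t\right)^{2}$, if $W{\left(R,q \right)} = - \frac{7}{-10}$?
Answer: $\frac{\left(7380 + \sqrt{2170}\right)^{2}}{3600} \approx 15321.0$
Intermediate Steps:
$W{\left(R,q \right)} = \frac{7}{10}$ ($W{\left(R,q \right)} = \left(-7\right) \left(- \frac{1}{10}\right) = \frac{7}{10}$)
$t = \frac{\sqrt{2170}}{60}$ ($t = \frac{\sqrt{\left(6 - -15\right) + \frac{7}{10}}}{6} = \frac{\sqrt{\left(6 + 15\right) + \frac{7}{10}}}{6} = \frac{\sqrt{21 + \frac{7}{10}}}{6} = \frac{\sqrt{\frac{217}{10}}}{6} = \frac{\frac{1}{10} \sqrt{2170}}{6} = \frac{\sqrt{2170}}{60} \approx 0.77639$)
$\left(123 + t\right)^{2} = \left(123 + \frac{\sqrt{2170}}{60}\right)^{2}$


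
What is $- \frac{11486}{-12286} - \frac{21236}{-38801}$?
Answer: $\frac{353286891}{238354543} \approx 1.4822$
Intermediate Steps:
$- \frac{11486}{-12286} - \frac{21236}{-38801} = \left(-11486\right) \left(- \frac{1}{12286}\right) - - \frac{21236}{38801} = \frac{5743}{6143} + \frac{21236}{38801} = \frac{353286891}{238354543}$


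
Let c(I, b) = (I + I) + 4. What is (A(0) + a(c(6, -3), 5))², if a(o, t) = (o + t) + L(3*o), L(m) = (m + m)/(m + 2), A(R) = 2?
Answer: 388129/625 ≈ 621.01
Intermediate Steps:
c(I, b) = 4 + 2*I (c(I, b) = 2*I + 4 = 4 + 2*I)
L(m) = 2*m/(2 + m) (L(m) = (2*m)/(2 + m) = 2*m/(2 + m))
a(o, t) = o + t + 6*o/(2 + 3*o) (a(o, t) = (o + t) + 2*(3*o)/(2 + 3*o) = (o + t) + 6*o/(2 + 3*o) = o + t + 6*o/(2 + 3*o))
(A(0) + a(c(6, -3), 5))² = (2 + (6*(4 + 2*6) + (2 + 3*(4 + 2*6))*((4 + 2*6) + 5))/(2 + 3*(4 + 2*6)))² = (2 + (6*(4 + 12) + (2 + 3*(4 + 12))*((4 + 12) + 5))/(2 + 3*(4 + 12)))² = (2 + (6*16 + (2 + 3*16)*(16 + 5))/(2 + 3*16))² = (2 + (96 + (2 + 48)*21)/(2 + 48))² = (2 + (96 + 50*21)/50)² = (2 + (96 + 1050)/50)² = (2 + (1/50)*1146)² = (2 + 573/25)² = (623/25)² = 388129/625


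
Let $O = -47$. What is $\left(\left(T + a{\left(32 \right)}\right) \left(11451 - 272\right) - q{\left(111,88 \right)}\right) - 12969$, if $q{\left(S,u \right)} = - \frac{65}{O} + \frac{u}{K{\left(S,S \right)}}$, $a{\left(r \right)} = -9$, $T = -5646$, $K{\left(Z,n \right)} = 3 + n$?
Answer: $- \frac{169393749079}{2679} \approx -6.323 \cdot 10^{7}$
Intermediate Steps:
$q{\left(S,u \right)} = \frac{65}{47} + \frac{u}{3 + S}$ ($q{\left(S,u \right)} = - \frac{65}{-47} + \frac{u}{3 + S} = \left(-65\right) \left(- \frac{1}{47}\right) + \frac{u}{3 + S} = \frac{65}{47} + \frac{u}{3 + S}$)
$\left(\left(T + a{\left(32 \right)}\right) \left(11451 - 272\right) - q{\left(111,88 \right)}\right) - 12969 = \left(\left(-5646 - 9\right) \left(11451 - 272\right) - \left(\frac{65}{47} + \frac{88}{3 + 111}\right)\right) - 12969 = \left(\left(-5655\right) 11179 - \left(\frac{65}{47} + \frac{88}{114}\right)\right) - 12969 = \left(-63217245 - \left(\frac{65}{47} + 88 \cdot \frac{1}{114}\right)\right) - 12969 = \left(-63217245 - \left(\frac{65}{47} + \frac{44}{57}\right)\right) - 12969 = \left(-63217245 - \frac{5773}{2679}\right) - 12969 = - \frac{169359005128}{2679} - 12969 = - \frac{169393749079}{2679}$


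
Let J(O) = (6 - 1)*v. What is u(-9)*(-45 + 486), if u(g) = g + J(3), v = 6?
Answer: 9261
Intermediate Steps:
J(O) = 30 (J(O) = (6 - 1)*6 = 5*6 = 30)
u(g) = 30 + g (u(g) = g + 30 = 30 + g)
u(-9)*(-45 + 486) = (30 - 9)*(-45 + 486) = 21*441 = 9261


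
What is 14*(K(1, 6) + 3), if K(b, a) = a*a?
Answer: 546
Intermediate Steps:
K(b, a) = a**2
14*(K(1, 6) + 3) = 14*(6**2 + 3) = 14*(36 + 3) = 14*39 = 546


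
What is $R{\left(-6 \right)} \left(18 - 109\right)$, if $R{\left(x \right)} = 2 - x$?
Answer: $-728$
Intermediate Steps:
$R{\left(-6 \right)} \left(18 - 109\right) = \left(2 - -6\right) \left(18 - 109\right) = \left(2 + 6\right) \left(-91\right) = 8 \left(-91\right) = -728$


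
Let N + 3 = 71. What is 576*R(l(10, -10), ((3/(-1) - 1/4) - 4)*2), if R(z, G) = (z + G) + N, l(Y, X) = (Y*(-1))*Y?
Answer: -26784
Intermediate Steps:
l(Y, X) = -Y² (l(Y, X) = (-Y)*Y = -Y²)
N = 68 (N = -3 + 71 = 68)
R(z, G) = 68 + G + z (R(z, G) = (z + G) + 68 = (G + z) + 68 = 68 + G + z)
576*R(l(10, -10), ((3/(-1) - 1/4) - 4)*2) = 576*(68 + ((3/(-1) - 1/4) - 4)*2 - 1*10²) = 576*(68 + ((3*(-1) - 1*¼) - 4)*2 - 1*100) = 576*(68 + ((-3 - ¼) - 4)*2 - 100) = 576*(68 + (-13/4 - 4)*2 - 100) = 576*(68 - 29/4*2 - 100) = 576*(68 - 29/2 - 100) = 576*(-93/2) = -26784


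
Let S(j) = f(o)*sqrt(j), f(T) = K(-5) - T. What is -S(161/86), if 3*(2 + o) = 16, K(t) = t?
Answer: 25*sqrt(13846)/258 ≈ 11.402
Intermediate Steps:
o = 10/3 (o = -2 + (1/3)*16 = -2 + 16/3 = 10/3 ≈ 3.3333)
f(T) = -5 - T
S(j) = -25*sqrt(j)/3 (S(j) = (-5 - 1*10/3)*sqrt(j) = (-5 - 10/3)*sqrt(j) = -25*sqrt(j)/3)
-S(161/86) = -(-25)*sqrt(161/86)/3 = -(-25)*sqrt(13846)/86/3 = -(-25)*sqrt(13846)/258 = 25*sqrt(13846)/258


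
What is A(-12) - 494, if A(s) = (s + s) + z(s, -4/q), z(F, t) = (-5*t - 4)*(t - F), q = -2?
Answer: -714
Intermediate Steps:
z(F, t) = (-4 - 5*t)*(t - F)
A(s) = -28 + 16*s (A(s) = (s + s) + (-5*(-4/(-2))² - (-16)/(-2) + 4*s + 5*s*(-4/(-2))) = 2*s + (-5*(-4*(-½))² - (-16)*(-1)/2 + 4*s + 5*s*(-4*(-½))) = 2*s + (-5*2² - 4*2 + 4*s + 5*s*2) = 2*s + (-5*4 - 8 + 4*s + 10*s) = 2*s + (-20 - 8 + 4*s + 10*s) = 2*s + (-28 + 14*s) = -28 + 16*s)
A(-12) - 494 = (-28 + 16*(-12)) - 494 = (-28 - 192) - 494 = -220 - 494 = -714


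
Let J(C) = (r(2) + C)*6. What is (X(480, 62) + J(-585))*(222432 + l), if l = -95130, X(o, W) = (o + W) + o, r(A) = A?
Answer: -315199752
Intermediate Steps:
X(o, W) = W + 2*o (X(o, W) = (W + o) + o = W + 2*o)
J(C) = 12 + 6*C (J(C) = (2 + C)*6 = 12 + 6*C)
(X(480, 62) + J(-585))*(222432 + l) = ((62 + 2*480) + (12 + 6*(-585)))*(222432 - 95130) = ((62 + 960) + (12 - 3510))*127302 = (1022 - 3498)*127302 = -2476*127302 = -315199752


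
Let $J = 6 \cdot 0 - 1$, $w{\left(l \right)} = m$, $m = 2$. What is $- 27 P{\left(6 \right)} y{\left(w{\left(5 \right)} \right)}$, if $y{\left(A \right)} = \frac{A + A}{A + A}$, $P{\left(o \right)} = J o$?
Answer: $162$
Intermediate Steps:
$w{\left(l \right)} = 2$
$J = -1$ ($J = 0 - 1 = -1$)
$P{\left(o \right)} = - o$
$y{\left(A \right)} = 1$ ($y{\left(A \right)} = \frac{2 A}{2 A} = 2 A \frac{1}{2 A} = 1$)
$- 27 P{\left(6 \right)} y{\left(w{\left(5 \right)} \right)} = - 27 \left(\left(-1\right) 6\right) 1 = \left(-27\right) \left(-6\right) 1 = 162 \cdot 1 = 162$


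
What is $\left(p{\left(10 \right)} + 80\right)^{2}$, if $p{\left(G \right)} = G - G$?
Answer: $6400$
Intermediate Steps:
$p{\left(G \right)} = 0$
$\left(p{\left(10 \right)} + 80\right)^{2} = \left(0 + 80\right)^{2} = 80^{2} = 6400$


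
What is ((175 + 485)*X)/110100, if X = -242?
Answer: -2662/1835 ≈ -1.4507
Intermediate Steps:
((175 + 485)*X)/110100 = ((175 + 485)*(-242))/110100 = (660*(-242))*(1/110100) = -159720*1/110100 = -2662/1835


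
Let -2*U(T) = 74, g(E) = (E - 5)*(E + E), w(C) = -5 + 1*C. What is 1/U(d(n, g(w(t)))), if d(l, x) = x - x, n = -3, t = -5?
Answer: -1/37 ≈ -0.027027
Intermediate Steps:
w(C) = -5 + C
g(E) = 2*E*(-5 + E) (g(E) = (-5 + E)*(2*E) = 2*E*(-5 + E))
d(l, x) = 0
U(T) = -37 (U(T) = -½*74 = -37)
1/U(d(n, g(w(t)))) = 1/(-37) = -1/37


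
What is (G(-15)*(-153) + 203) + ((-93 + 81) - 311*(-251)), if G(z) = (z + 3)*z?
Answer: 50712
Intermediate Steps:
G(z) = z*(3 + z) (G(z) = (3 + z)*z = z*(3 + z))
(G(-15)*(-153) + 203) + ((-93 + 81) - 311*(-251)) = (-15*(3 - 15)*(-153) + 203) + ((-93 + 81) - 311*(-251)) = (-15*(-12)*(-153) + 203) + (-12 + 78061) = (180*(-153) + 203) + 78049 = (-27540 + 203) + 78049 = -27337 + 78049 = 50712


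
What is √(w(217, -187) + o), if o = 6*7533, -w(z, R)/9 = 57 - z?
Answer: 3*√5182 ≈ 215.96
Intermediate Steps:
w(z, R) = -513 + 9*z (w(z, R) = -9*(57 - z) = -513 + 9*z)
o = 45198
√(w(217, -187) + o) = √((-513 + 9*217) + 45198) = √((-513 + 1953) + 45198) = √(1440 + 45198) = √46638 = 3*√5182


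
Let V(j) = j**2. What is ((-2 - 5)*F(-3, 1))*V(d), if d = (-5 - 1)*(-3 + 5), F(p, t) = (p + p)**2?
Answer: -36288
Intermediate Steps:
F(p, t) = 4*p**2 (F(p, t) = (2*p)**2 = 4*p**2)
d = -12 (d = -6*2 = -12)
((-2 - 5)*F(-3, 1))*V(d) = ((-2 - 5)*(4*(-3)**2))*(-12)**2 = -28*9*144 = -7*36*144 = -252*144 = -36288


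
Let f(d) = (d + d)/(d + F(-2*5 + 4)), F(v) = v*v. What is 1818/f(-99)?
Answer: 6363/11 ≈ 578.45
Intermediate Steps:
F(v) = v²
f(d) = 2*d/(36 + d) (f(d) = (d + d)/(d + (-2*5 + 4)²) = (2*d)/(d + (-10 + 4)²) = (2*d)/(d + (-6)²) = (2*d)/(d + 36) = (2*d)/(36 + d) = 2*d/(36 + d))
1818/f(-99) = 1818/((2*(-99)/(36 - 99))) = 1818/((2*(-99)/(-63))) = 1818/((2*(-99)*(-1/63))) = 1818/(22/7) = 1818*(7/22) = 6363/11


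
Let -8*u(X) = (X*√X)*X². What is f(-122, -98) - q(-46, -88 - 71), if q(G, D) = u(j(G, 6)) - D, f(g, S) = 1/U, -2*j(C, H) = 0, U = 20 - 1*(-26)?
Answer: -7313/46 ≈ -158.98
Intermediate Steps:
U = 46 (U = 20 + 26 = 46)
j(C, H) = 0 (j(C, H) = -½*0 = 0)
u(X) = -X^(7/2)/8 (u(X) = -X*√X*X²/8 = -X^(3/2)*X²/8 = -X^(7/2)/8)
f(g, S) = 1/46
q(G, D) = -D (q(G, D) = -0^(7/2)/8 - D = -⅛*0 - D = 0 - D = -D)
f(-122, -98) - q(-46, -88 - 71) = 1/46 - (-1)*(-88 - 71) = 1/46 - (-1)*(-159) = 1/46 - 1*159 = 1/46 - 159 = -7313/46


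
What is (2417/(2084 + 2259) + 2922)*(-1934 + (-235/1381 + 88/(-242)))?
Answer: -373005671990489/65974513 ≈ -5.6538e+6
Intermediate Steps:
(2417/(2084 + 2259) + 2922)*(-1934 + (-235/1381 + 88/(-242))) = (2417/4343 + 2922)*(-1934 + (-235*1/1381 + 88*(-1/242))) = (2417*(1/4343) + 2922)*(-1934 + (-235/1381 - 4/11)) = (2417/4343 + 2922)*(-1934 - 8109/15191) = (12692663/4343)*(-29387503/15191) = -373005671990489/65974513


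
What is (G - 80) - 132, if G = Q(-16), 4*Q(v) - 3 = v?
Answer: -861/4 ≈ -215.25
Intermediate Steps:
Q(v) = ¾ + v/4
G = -13/4 (G = ¾ + (¼)*(-16) = ¾ - 4 = -13/4 ≈ -3.2500)
(G - 80) - 132 = (-13/4 - 80) - 132 = -333/4 - 132 = -861/4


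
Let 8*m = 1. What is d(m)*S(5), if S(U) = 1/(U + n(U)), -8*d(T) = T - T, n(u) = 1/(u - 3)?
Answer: 0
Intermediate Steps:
m = ⅛ (m = (⅛)*1 = ⅛ ≈ 0.12500)
n(u) = 1/(-3 + u)
d(T) = 0 (d(T) = -(T - T)/8 = -⅛*0 = 0)
S(U) = 1/(U + 1/(-3 + U))
d(m)*S(5) = 0*((-3 + 5)/(1 + 5*(-3 + 5))) = 0*(2/(1 + 5*2)) = 0*(2/(1 + 10)) = 0*(2/11) = 0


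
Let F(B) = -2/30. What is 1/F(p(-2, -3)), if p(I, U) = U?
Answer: -15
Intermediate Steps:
F(B) = -1/15 (F(B) = -2*1/30 = -1/15)
1/F(p(-2, -3)) = 1/(-1/15) = -15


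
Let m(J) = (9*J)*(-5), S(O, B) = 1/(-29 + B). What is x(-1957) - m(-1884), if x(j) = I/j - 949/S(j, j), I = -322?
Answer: 3522471160/1957 ≈ 1.7999e+6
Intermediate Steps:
x(j) = 27521 - 949*j - 322/j (x(j) = -322/j - (-27521 + 949*j) = -322/j - 949*(-29 + j) = -322/j + (27521 - 949*j) = 27521 - 949*j - 322/j)
m(J) = -45*J
x(-1957) - m(-1884) = (27521 - 949*(-1957) - 322/(-1957)) - (-45)*(-1884) = (27521 + 1857193 - 322*(-1/1957)) - 1*84780 = (27521 + 1857193 + 322/1957) - 84780 = 3688385620/1957 - 84780 = 3522471160/1957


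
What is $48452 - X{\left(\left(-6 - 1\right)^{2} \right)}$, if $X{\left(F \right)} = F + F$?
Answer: $48354$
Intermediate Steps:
$X{\left(F \right)} = 2 F$
$48452 - X{\left(\left(-6 - 1\right)^{2} \right)} = 48452 - 2 \left(-6 - 1\right)^{2} = 48452 - 2 \left(-7\right)^{2} = 48452 - 2 \cdot 49 = 48452 - 98 = 48354$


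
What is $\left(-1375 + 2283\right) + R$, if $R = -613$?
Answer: $295$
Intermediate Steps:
$\left(-1375 + 2283\right) + R = \left(-1375 + 2283\right) - 613 = 908 - 613 = 295$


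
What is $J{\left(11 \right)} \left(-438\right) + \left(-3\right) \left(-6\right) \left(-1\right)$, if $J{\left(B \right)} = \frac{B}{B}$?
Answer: $-456$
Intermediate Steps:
$J{\left(B \right)} = 1$
$J{\left(11 \right)} \left(-438\right) + \left(-3\right) \left(-6\right) \left(-1\right) = 1 \left(-438\right) + \left(-3\right) \left(-6\right) \left(-1\right) = -438 + 18 \left(-1\right) = -438 - 18 = -456$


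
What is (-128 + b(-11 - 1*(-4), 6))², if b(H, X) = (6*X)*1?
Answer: 8464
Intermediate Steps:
b(H, X) = 6*X
(-128 + b(-11 - 1*(-4), 6))² = (-128 + 6*6)² = (-128 + 36)² = (-92)² = 8464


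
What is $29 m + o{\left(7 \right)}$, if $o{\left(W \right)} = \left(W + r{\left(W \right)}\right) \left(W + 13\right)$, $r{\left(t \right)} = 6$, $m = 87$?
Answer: $2783$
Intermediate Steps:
$o{\left(W \right)} = \left(6 + W\right) \left(13 + W\right)$ ($o{\left(W \right)} = \left(W + 6\right) \left(W + 13\right) = \left(6 + W\right) \left(13 + W\right)$)
$29 m + o{\left(7 \right)} = 29 \cdot 87 + \left(78 + 7^{2} + 19 \cdot 7\right) = 2523 + \left(78 + 49 + 133\right) = 2523 + 260 = 2783$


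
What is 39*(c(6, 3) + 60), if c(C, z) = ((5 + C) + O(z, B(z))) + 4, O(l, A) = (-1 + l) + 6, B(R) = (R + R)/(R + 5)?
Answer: 3237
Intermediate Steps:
B(R) = 2*R/(5 + R) (B(R) = (2*R)/(5 + R) = 2*R/(5 + R))
O(l, A) = 5 + l
c(C, z) = 14 + C + z (c(C, z) = ((5 + C) + (5 + z)) + 4 = (10 + C + z) + 4 = 14 + C + z)
39*(c(6, 3) + 60) = 39*((14 + 6 + 3) + 60) = 39*(23 + 60) = 39*83 = 3237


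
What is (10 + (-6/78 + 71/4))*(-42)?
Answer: -30219/26 ≈ -1162.3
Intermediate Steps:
(10 + (-6/78 + 71/4))*(-42) = (10 + (-6*1/78 + 71*(¼)))*(-42) = (10 + (-1/13 + 71/4))*(-42) = (10 + 919/52)*(-42) = (1439/52)*(-42) = -30219/26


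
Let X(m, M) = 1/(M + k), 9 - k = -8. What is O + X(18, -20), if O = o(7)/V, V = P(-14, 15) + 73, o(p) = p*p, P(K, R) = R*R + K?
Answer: -137/852 ≈ -0.16080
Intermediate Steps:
k = 17 (k = 9 - 1*(-8) = 9 + 8 = 17)
P(K, R) = K + R**2 (P(K, R) = R**2 + K = K + R**2)
o(p) = p**2
V = 284 (V = (-14 + 15**2) + 73 = (-14 + 225) + 73 = 211 + 73 = 284)
X(m, M) = 1/(17 + M) (X(m, M) = 1/(M + 17) = 1/(17 + M))
O = 49/284 (O = 7**2/284 = 49*(1/284) = 49/284 ≈ 0.17254)
O + X(18, -20) = 49/284 + 1/(17 - 20) = 49/284 + 1/(-3) = 49/284 - 1/3 = -137/852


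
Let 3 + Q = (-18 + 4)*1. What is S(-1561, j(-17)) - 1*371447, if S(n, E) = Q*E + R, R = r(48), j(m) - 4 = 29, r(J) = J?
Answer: -371960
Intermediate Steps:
j(m) = 33 (j(m) = 4 + 29 = 33)
R = 48
Q = -17 (Q = -3 + (-18 + 4)*1 = -3 - 14*1 = -3 - 14 = -17)
S(n, E) = 48 - 17*E (S(n, E) = -17*E + 48 = 48 - 17*E)
S(-1561, j(-17)) - 1*371447 = (48 - 17*33) - 1*371447 = (48 - 561) - 371447 = -513 - 371447 = -371960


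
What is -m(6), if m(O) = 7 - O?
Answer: -1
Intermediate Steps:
-m(6) = -(7 - 1*6) = -(7 - 6) = -1*1 = -1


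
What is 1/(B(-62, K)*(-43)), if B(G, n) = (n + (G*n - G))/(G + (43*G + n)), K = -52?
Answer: 1390/69531 ≈ 0.019991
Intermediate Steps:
B(G, n) = (n - G + G*n)/(n + 44*G) (B(G, n) = (n + (-G + G*n))/(G + (n + 43*G)) = (n - G + G*n)/(n + 44*G))
1/(B(-62, K)*(-43)) = 1/(((-52 - 1*(-62) - 62*(-52))/(-52 + 44*(-62)))*(-43)) = 1/(((-52 + 62 + 3224)/(-52 - 2728))*(-43)) = 1/((3234/(-2780))*(-43)) = 1/(-1/2780*3234*(-43)) = 1/(-1617/1390*(-43)) = 1/(69531/1390) = 1390/69531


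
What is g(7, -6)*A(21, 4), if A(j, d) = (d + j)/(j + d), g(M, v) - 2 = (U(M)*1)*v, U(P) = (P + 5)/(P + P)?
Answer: -22/7 ≈ -3.1429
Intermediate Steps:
U(P) = (5 + P)/(2*P) (U(P) = (5 + P)/((2*P)) = (5 + P)*(1/(2*P)) = (5 + P)/(2*P))
g(M, v) = 2 + v*(5 + M)/(2*M) (g(M, v) = 2 + (((5 + M)/(2*M))*1)*v = 2 + ((5 + M)/(2*M))*v = 2 + v*(5 + M)/(2*M))
A(j, d) = 1 (A(j, d) = (d + j)/(d + j) = 1)
g(7, -6)*A(21, 4) = ((½)*(4*7 - 6*(5 + 7))/7)*1 = ((½)*(⅐)*(28 - 6*12))*1 = ((½)*(⅐)*(28 - 72))*1 = ((½)*(⅐)*(-44))*1 = -22/7*1 = -22/7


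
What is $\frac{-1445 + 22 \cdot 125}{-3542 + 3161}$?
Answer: $- \frac{435}{127} \approx -3.4252$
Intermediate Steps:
$\frac{-1445 + 22 \cdot 125}{-3542 + 3161} = \frac{-1445 + 2750}{-381} = 1305 \left(- \frac{1}{381}\right) = - \frac{435}{127}$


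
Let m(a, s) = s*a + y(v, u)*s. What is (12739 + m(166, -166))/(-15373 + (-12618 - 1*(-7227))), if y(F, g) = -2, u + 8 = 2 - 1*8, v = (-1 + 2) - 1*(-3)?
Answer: 14485/20764 ≈ 0.69760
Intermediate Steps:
v = 4 (v = 1 + 3 = 4)
u = -14 (u = -8 + (2 - 1*8) = -8 + (2 - 8) = -8 - 6 = -14)
m(a, s) = -2*s + a*s (m(a, s) = s*a - 2*s = a*s - 2*s = -2*s + a*s)
(12739 + m(166, -166))/(-15373 + (-12618 - 1*(-7227))) = (12739 - 166*(-2 + 166))/(-15373 + (-12618 - 1*(-7227))) = (12739 - 166*164)/(-15373 + (-12618 + 7227)) = (12739 - 27224)/(-15373 - 5391) = -14485/(-20764) = -14485*(-1/20764) = 14485/20764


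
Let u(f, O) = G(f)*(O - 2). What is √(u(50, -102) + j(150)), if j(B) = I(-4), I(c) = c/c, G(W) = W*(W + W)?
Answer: I*√519999 ≈ 721.11*I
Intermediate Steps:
G(W) = 2*W² (G(W) = W*(2*W) = 2*W²)
u(f, O) = 2*f²*(-2 + O) (u(f, O) = (2*f²)*(O - 2) = (2*f²)*(-2 + O) = 2*f²*(-2 + O))
I(c) = 1
j(B) = 1
√(u(50, -102) + j(150)) = √(2*50²*(-2 - 102) + 1) = √(2*2500*(-104) + 1) = √(-520000 + 1) = √(-519999) = I*√519999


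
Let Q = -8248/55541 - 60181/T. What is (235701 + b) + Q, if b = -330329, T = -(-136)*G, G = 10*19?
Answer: -135811715689561/1435179440 ≈ -94631.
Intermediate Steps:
G = 190
T = 25840 (T = -(-136)*190 = -136*(-190) = 25840)
Q = -3555641241/1435179440 (Q = -8248/55541 - 60181/25840 = -3555641241/1435179440 ≈ -2.4775)
(235701 + b) + Q = (235701 - 330329) - 3555641241/1435179440 = -94628 - 3555641241/1435179440 = -135811715689561/1435179440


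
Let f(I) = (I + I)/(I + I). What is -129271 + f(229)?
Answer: -129270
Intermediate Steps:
f(I) = 1 (f(I) = (2*I)/((2*I)) = (2*I)*(1/(2*I)) = 1)
-129271 + f(229) = -129271 + 1 = -129270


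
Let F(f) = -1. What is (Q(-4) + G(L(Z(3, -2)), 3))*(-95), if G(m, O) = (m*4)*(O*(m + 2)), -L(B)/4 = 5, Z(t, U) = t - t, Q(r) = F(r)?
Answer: -410305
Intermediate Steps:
Q(r) = -1
Z(t, U) = 0
L(B) = -20 (L(B) = -4*5 = -20)
G(m, O) = 4*O*m*(2 + m) (G(m, O) = (4*m)*(O*(2 + m)) = 4*O*m*(2 + m))
(Q(-4) + G(L(Z(3, -2)), 3))*(-95) = (-1 + 4*3*(-20)*(2 - 20))*(-95) = (-1 + 4*3*(-20)*(-18))*(-95) = (-1 + 4320)*(-95) = 4319*(-95) = -410305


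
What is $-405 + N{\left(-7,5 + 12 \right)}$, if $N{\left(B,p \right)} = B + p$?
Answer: $-395$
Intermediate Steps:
$-405 + N{\left(-7,5 + 12 \right)} = -405 + \left(-7 + \left(5 + 12\right)\right) = -405 + \left(-7 + 17\right) = -405 + 10 = -395$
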